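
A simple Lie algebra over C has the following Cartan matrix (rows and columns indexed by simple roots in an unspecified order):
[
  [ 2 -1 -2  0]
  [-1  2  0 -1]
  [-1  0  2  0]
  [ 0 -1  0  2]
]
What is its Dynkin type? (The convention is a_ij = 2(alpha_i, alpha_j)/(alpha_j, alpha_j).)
The matrix has rank 4 with 2's on the diagonal. Reading the off-diagonal entries as Dynkin edges (a single edge where a_ij = a_ji = -1; a double or triple edge where a_ij * a_ji = 2 or 3), the diagram is a chain of 4 nodes with a double edge at one end; the terminal node there is the unique short simple root (B_4). One simple-root ordering that puts it in standard form is (alpha_4, alpha_2, alpha_1, alpha_3). So the algebra is type B_4, i.e. so(9).

B_4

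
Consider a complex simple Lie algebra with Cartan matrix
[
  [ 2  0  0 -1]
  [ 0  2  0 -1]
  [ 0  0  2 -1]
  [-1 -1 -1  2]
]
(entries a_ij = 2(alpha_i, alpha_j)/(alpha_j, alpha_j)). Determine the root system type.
The matrix has rank 4 with 2's on the diagonal. Reading the off-diagonal entries as Dynkin edges (a single edge where a_ij = a_ji = -1; a double or triple edge where a_ij * a_ji = 2 or 3), the diagram is a chain of 2 nodes with a fork of two nodes at one end (D_4). One simple-root ordering that puts it in standard form is (alpha_1, alpha_4, alpha_3, alpha_2). So the algebra is type D_4, i.e. so(8).

D_4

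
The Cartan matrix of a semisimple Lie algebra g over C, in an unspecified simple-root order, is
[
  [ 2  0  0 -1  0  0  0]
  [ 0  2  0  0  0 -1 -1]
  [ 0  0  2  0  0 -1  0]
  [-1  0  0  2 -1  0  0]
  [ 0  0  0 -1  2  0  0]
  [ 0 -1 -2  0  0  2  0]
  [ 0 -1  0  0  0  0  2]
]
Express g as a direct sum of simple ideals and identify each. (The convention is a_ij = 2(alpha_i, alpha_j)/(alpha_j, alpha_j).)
The diagram associated to this matrix has two connected components: the simple roots {alpha_1, alpha_4, alpha_5} form a chain of 3 nodes with single edges (A_3), and {alpha_2, alpha_3, alpha_6, alpha_7} form a chain of 4 nodes with a double edge at one end; the terminal node there is the unique short simple root (B_4). A semisimple Lie algebra decomposes uniquely as the direct sum of simple ideals, one per connected component of its Dynkin diagram, so g ≅ A_3 ⊕ B_4 (dimension 15 + 36 = 51).

A_3 + B_4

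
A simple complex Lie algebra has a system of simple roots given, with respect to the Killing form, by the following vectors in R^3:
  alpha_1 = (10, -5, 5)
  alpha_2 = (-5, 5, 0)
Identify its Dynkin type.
G_2

Compute the Cartan integers a_ij = 2(alpha_i, alpha_j)/(alpha_j, alpha_j); the resulting 2x2 Cartan matrix is
[[2, -3], [-1, 2]].
The roots have two lengths (squared-length ratio 3:1); the short ones are alpha_{2}. The associated Dynkin diagram is two nodes joined by a triple edge (G_2), so the type is G_2.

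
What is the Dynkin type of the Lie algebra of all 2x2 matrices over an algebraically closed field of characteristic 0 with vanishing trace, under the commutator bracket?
This is sl(2), which has dimension 2^2 - 1 = 3 and rank 2 - 1 = 1 (a Cartan subalgebra is the diagonal traceless matrices). In the classification of classical Lie algebras, the special linear algebra sl(n+1) has type A_n; here n = 1, so the Dynkin diagram is a chain of 1 nodes with single edges (A_1). Hence the type is A_1.

type A_1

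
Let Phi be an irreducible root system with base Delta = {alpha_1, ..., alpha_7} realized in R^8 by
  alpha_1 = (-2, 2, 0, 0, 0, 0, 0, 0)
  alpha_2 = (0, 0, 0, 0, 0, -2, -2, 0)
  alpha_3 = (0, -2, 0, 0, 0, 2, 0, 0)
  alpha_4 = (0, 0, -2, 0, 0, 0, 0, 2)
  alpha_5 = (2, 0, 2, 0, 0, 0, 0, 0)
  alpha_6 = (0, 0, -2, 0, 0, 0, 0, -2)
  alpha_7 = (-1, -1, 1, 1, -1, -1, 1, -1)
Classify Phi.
E_7

Compute the Cartan integers a_ij = 2(alpha_i, alpha_j)/(alpha_j, alpha_j); the resulting 7x7 Cartan matrix is
[[2, 0, -1, 0, -1, 0, 0], [0, 2, -1, 0, 0, 0, 0], [-1, -1, 2, 0, 0, 0, 0], [0, 0, 0, 2, -1, 0, -1], [-1, 0, 0, -1, 2, -1, 0], [0, 0, 0, 0, -1, 2, 0], [0, 0, 0, -1, 0, 0, 2]].
All simple roots have the same length, so the diagram is simply laced. The associated Dynkin diagram is a chain of 6 nodes with one extra node attached to the third node from one end (E_7), so the type is E_7.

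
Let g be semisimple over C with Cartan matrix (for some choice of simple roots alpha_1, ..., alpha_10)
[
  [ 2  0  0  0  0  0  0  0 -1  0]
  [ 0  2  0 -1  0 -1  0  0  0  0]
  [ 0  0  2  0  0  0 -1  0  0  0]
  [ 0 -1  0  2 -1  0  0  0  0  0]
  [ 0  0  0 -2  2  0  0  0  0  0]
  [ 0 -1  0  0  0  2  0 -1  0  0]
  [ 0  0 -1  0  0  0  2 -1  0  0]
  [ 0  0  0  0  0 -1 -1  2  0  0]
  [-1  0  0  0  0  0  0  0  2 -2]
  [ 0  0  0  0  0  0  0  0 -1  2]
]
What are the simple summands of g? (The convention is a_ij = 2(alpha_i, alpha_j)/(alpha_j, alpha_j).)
The diagram associated to this matrix has two connected components: the simple roots {alpha_1, alpha_9, alpha_10} form a chain of 3 nodes with a double edge at one end; the terminal node there is the unique short simple root (B_3), and {alpha_2, alpha_3, alpha_4, alpha_5, alpha_6, alpha_7, alpha_8} form a chain of 7 nodes with a double edge at one end; the terminal node there is the unique long simple root (C_7). A semisimple Lie algebra decomposes uniquely as the direct sum of simple ideals, one per connected component of its Dynkin diagram, so g ≅ B_3 ⊕ C_7 (dimension 21 + 105 = 126).

B3 ⊕ C7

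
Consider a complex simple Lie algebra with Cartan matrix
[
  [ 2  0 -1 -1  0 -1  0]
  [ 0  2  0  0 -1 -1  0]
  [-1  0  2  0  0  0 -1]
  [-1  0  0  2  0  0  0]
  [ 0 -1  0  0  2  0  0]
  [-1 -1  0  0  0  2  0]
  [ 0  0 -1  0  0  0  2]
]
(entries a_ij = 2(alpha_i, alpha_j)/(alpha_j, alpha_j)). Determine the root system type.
The matrix has rank 7 with 2's on the diagonal. Reading the off-diagonal entries as Dynkin edges (a single edge where a_ij = a_ji = -1; a double or triple edge where a_ij * a_ji = 2 or 3), the diagram is a chain of 6 nodes with one extra node attached to the third node from one end (E_7). One simple-root ordering that puts it in standard form is (alpha_7, alpha_4, alpha_3, alpha_1, alpha_6, alpha_2, alpha_5). So the algebra is type E_7.

E_7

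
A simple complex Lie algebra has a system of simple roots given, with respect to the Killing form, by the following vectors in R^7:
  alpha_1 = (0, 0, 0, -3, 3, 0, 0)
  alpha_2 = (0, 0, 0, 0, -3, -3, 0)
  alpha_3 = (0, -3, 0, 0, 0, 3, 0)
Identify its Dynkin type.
A_3 (sl(4))

Compute the Cartan integers a_ij = 2(alpha_i, alpha_j)/(alpha_j, alpha_j); the resulting 3x3 Cartan matrix is
[[2, -1, 0], [-1, 2, -1], [0, -1, 2]].
All simple roots have the same length, so the diagram is simply laced. The associated Dynkin diagram is a chain of 3 nodes with single edges (A_3), so the type is A_3 (the algebra sl(4)).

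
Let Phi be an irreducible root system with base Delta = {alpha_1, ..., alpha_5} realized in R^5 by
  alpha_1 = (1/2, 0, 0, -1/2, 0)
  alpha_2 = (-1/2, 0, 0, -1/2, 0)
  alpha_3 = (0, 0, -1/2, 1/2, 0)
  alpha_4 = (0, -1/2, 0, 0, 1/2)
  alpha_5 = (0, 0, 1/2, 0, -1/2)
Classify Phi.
D_5 (so(10))

Compute the Cartan integers a_ij = 2(alpha_i, alpha_j)/(alpha_j, alpha_j); the resulting 5x5 Cartan matrix is
[[2, 0, -1, 0, 0], [0, 2, -1, 0, 0], [-1, -1, 2, 0, -1], [0, 0, 0, 2, -1], [0, 0, -1, -1, 2]].
All simple roots have the same length, so the diagram is simply laced. The associated Dynkin diagram is a chain of 3 nodes with a fork of two nodes at one end (D_5), so the type is D_5 (the algebra so(10)).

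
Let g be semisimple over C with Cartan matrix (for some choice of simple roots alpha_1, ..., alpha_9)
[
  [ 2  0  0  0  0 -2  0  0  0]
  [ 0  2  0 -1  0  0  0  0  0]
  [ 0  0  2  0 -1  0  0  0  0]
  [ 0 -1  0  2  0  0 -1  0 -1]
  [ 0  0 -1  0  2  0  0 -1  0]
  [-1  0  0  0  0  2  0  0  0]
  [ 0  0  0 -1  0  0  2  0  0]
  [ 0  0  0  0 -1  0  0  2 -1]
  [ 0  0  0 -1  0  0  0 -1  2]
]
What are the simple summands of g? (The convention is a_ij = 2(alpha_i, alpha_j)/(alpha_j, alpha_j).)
B_2 (so(5)) ⊕ D_7 (so(14))

The diagram associated to this matrix has two connected components: the simple roots {alpha_1, alpha_6} form a chain of 2 nodes with a double edge at one end; the terminal node there is the unique short simple root (B_2), and {alpha_2, alpha_3, alpha_4, alpha_5, alpha_7, alpha_8, alpha_9} form a chain of 5 nodes with a fork of two nodes at one end (D_7). A semisimple Lie algebra decomposes uniquely as the direct sum of simple ideals, one per connected component of its Dynkin diagram, so g ≅ B_2 ⊕ D_7 (dimension 10 + 91 = 101).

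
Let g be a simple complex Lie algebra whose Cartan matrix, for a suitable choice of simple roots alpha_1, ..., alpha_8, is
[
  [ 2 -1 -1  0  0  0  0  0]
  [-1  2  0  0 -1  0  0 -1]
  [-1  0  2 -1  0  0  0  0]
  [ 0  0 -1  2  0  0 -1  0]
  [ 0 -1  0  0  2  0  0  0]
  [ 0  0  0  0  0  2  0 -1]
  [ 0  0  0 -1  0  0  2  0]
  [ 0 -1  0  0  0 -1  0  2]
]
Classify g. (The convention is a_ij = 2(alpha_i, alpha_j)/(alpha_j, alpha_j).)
type E_8

The matrix has rank 8 with 2's on the diagonal. Reading the off-diagonal entries as Dynkin edges (a single edge where a_ij = a_ji = -1; a double or triple edge where a_ij * a_ji = 2 or 3), the diagram is a chain of 7 nodes with one extra node attached to the third node from one end (E_8). One simple-root ordering that puts it in standard form is (alpha_6, alpha_5, alpha_8, alpha_2, alpha_1, alpha_3, alpha_4, alpha_7). So the algebra is type E_8.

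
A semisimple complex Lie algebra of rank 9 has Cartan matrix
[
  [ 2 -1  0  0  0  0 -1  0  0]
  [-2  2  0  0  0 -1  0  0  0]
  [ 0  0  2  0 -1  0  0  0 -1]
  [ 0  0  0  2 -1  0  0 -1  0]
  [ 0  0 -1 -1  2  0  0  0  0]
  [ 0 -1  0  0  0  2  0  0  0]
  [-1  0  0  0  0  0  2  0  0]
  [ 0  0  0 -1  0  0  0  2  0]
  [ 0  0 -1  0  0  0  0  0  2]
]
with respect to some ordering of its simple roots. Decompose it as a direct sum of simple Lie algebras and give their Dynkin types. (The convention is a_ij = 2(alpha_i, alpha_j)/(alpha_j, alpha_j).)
type A_5 + type F_4

The diagram associated to this matrix has two connected components: the simple roots {alpha_3, alpha_4, alpha_5, alpha_8, alpha_9} form a chain of 5 nodes with single edges (A_5), and {alpha_1, alpha_2, alpha_6, alpha_7} form a chain of 4 nodes with a double edge between the middle two (F_4). A semisimple Lie algebra decomposes uniquely as the direct sum of simple ideals, one per connected component of its Dynkin diagram, so g ≅ A_5 ⊕ F_4 (dimension 35 + 52 = 87).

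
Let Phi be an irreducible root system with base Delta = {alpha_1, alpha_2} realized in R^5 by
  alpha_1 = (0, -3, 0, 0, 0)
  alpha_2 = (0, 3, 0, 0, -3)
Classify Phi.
B_2 (so(5))

Compute the Cartan integers a_ij = 2(alpha_i, alpha_j)/(alpha_j, alpha_j); the resulting 2x2 Cartan matrix is
[[2, -1], [-2, 2]].
The roots have two lengths (squared-length ratio 2:1); the short ones are alpha_{1}. The associated Dynkin diagram is a chain of 2 nodes with a double edge at one end; the terminal node there is the unique short simple root (B_2), so the type is B_2 (the algebra so(5)).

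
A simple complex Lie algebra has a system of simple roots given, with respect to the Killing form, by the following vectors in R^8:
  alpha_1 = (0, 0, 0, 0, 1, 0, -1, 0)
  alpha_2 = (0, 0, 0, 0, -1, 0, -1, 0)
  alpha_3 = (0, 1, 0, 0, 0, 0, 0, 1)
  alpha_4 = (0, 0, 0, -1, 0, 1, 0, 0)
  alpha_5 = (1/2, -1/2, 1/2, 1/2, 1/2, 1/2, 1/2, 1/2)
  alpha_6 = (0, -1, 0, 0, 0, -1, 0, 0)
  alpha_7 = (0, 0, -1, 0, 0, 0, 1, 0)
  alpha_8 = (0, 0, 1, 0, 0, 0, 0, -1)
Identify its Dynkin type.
E_8

Compute the Cartan integers a_ij = 2(alpha_i, alpha_j)/(alpha_j, alpha_j); the resulting 8x8 Cartan matrix is
[[2, 0, 0, 0, 0, 0, -1, 0], [0, 2, 0, 0, -1, 0, -1, 0], [0, 0, 2, 0, 0, -1, 0, -1], [0, 0, 0, 2, 0, -1, 0, 0], [0, -1, 0, 0, 2, 0, 0, 0], [0, 0, -1, -1, 0, 2, 0, 0], [-1, -1, 0, 0, 0, 0, 2, -1], [0, 0, -1, 0, 0, 0, -1, 2]].
All simple roots have the same length, so the diagram is simply laced. The associated Dynkin diagram is a chain of 7 nodes with one extra node attached to the third node from one end (E_8), so the type is E_8.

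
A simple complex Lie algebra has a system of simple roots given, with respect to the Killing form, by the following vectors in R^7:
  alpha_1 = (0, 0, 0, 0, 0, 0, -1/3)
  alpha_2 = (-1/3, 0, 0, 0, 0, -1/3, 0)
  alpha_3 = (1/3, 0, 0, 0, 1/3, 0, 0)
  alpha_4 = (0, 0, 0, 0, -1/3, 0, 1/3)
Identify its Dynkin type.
B4

Compute the Cartan integers a_ij = 2(alpha_i, alpha_j)/(alpha_j, alpha_j); the resulting 4x4 Cartan matrix is
[[2, 0, 0, -1], [0, 2, -1, 0], [0, -1, 2, -1], [-2, 0, -1, 2]].
The roots have two lengths (squared-length ratio 2:1); the short ones are alpha_{1}. The associated Dynkin diagram is a chain of 4 nodes with a double edge at one end; the terminal node there is the unique short simple root (B_4), so the type is B_4 (the algebra so(9)).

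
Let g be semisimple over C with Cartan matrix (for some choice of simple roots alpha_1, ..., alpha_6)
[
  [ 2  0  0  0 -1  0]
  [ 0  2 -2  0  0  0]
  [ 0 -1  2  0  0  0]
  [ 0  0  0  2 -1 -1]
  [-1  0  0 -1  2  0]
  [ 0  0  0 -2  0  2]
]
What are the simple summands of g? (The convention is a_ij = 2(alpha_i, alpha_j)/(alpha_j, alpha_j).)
The diagram associated to this matrix has two connected components: the simple roots {alpha_2, alpha_3} form a chain of 2 nodes with a double edge at one end; the terminal node there is the unique short simple root (B_2), and {alpha_1, alpha_4, alpha_5, alpha_6} form a chain of 4 nodes with a double edge at one end; the terminal node there is the unique long simple root (C_4). A semisimple Lie algebra decomposes uniquely as the direct sum of simple ideals, one per connected component of its Dynkin diagram, so g ≅ B_2 ⊕ C_4 (dimension 10 + 36 = 46).

B_2 (so(5)) ⊕ C_4 (sp(8))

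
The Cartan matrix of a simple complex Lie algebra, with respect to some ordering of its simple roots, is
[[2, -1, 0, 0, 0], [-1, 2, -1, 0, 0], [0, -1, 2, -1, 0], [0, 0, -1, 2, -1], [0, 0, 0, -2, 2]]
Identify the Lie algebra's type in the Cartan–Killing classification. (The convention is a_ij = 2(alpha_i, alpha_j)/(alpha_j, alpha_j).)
The matrix has rank 5 with 2's on the diagonal. Reading the off-diagonal entries as Dynkin edges (a single edge where a_ij = a_ji = -1; a double or triple edge where a_ij * a_ji = 2 or 3), the diagram is a chain of 5 nodes with a double edge at one end; the terminal node there is the unique long simple root (C_5). One simple-root ordering that puts it in standard form is (alpha_1, alpha_2, alpha_3, alpha_4, alpha_5). So the algebra is type C_5, i.e. sp(10).

C_5 (sp(10))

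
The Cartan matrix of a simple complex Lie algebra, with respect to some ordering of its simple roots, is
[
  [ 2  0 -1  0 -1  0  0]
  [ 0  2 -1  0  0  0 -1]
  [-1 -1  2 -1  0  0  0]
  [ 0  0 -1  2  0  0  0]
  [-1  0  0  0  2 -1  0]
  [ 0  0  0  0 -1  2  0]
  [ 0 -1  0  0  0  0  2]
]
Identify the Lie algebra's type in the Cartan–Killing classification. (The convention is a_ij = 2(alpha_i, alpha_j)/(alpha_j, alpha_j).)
E_7

The matrix has rank 7 with 2's on the diagonal. Reading the off-diagonal entries as Dynkin edges (a single edge where a_ij = a_ji = -1; a double or triple edge where a_ij * a_ji = 2 or 3), the diagram is a chain of 6 nodes with one extra node attached to the third node from one end (E_7). One simple-root ordering that puts it in standard form is (alpha_7, alpha_4, alpha_2, alpha_3, alpha_1, alpha_5, alpha_6). So the algebra is type E_7.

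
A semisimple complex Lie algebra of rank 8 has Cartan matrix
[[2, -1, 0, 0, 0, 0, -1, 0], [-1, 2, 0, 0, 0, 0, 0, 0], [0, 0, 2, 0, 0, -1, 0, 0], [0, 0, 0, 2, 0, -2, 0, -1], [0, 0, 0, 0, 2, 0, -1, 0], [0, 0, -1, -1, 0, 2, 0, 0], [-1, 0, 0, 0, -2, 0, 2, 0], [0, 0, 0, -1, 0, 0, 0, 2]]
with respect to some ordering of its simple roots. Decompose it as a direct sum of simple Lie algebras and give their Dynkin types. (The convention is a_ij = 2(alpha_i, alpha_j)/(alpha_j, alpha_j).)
B_4 ⊕ F_4

The diagram associated to this matrix has two connected components: the simple roots {alpha_1, alpha_2, alpha_5, alpha_7} form a chain of 4 nodes with a double edge at one end; the terminal node there is the unique short simple root (B_4), and {alpha_3, alpha_4, alpha_6, alpha_8} form a chain of 4 nodes with a double edge between the middle two (F_4). A semisimple Lie algebra decomposes uniquely as the direct sum of simple ideals, one per connected component of its Dynkin diagram, so g ≅ B_4 ⊕ F_4 (dimension 36 + 52 = 88).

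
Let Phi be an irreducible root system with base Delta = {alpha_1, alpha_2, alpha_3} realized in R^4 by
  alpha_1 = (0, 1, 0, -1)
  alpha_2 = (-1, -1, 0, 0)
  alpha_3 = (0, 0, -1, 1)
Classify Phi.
Compute the Cartan integers a_ij = 2(alpha_i, alpha_j)/(alpha_j, alpha_j); the resulting 3x3 Cartan matrix is
[[2, -1, -1], [-1, 2, 0], [-1, 0, 2]].
All simple roots have the same length, so the diagram is simply laced. The associated Dynkin diagram is a chain of 3 nodes with single edges (A_3), so the type is A_3 (the algebra sl(4)).

A_3 (sl(4))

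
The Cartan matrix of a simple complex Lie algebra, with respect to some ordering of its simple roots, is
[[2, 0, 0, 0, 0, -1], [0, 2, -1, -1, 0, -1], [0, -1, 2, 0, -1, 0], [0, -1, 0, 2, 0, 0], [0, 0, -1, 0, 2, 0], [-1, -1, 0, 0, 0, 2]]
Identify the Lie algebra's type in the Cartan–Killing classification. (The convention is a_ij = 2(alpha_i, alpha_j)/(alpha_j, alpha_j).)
E_6

The matrix has rank 6 with 2's on the diagonal. Reading the off-diagonal entries as Dynkin edges (a single edge where a_ij = a_ji = -1; a double or triple edge where a_ij * a_ji = 2 or 3), the diagram is a chain of 5 nodes with one extra node attached to the third node from one end (E_6). One simple-root ordering that puts it in standard form is (alpha_1, alpha_4, alpha_6, alpha_2, alpha_3, alpha_5). So the algebra is type E_6.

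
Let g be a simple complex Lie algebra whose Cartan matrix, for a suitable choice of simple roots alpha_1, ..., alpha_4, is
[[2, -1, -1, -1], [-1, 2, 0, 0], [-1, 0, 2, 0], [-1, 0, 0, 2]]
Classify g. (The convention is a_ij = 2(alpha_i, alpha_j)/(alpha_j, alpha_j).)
type D_4

The matrix has rank 4 with 2's on the diagonal. Reading the off-diagonal entries as Dynkin edges (a single edge where a_ij = a_ji = -1; a double or triple edge where a_ij * a_ji = 2 or 3), the diagram is a chain of 2 nodes with a fork of two nodes at one end (D_4). One simple-root ordering that puts it in standard form is (alpha_4, alpha_1, alpha_3, alpha_2). So the algebra is type D_4, i.e. so(8).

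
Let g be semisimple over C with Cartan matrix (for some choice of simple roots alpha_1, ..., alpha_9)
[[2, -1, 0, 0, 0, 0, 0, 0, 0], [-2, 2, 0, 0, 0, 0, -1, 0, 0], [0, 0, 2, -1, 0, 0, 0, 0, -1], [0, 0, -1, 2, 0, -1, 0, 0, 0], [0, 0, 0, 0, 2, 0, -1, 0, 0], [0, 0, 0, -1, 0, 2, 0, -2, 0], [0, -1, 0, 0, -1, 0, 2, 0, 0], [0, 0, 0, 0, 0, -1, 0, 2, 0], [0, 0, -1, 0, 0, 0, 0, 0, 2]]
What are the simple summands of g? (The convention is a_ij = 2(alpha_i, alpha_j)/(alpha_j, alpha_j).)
B_4 (so(9)) ⊕ B_5 (so(11))

The diagram associated to this matrix has two connected components: the simple roots {alpha_1, alpha_2, alpha_5, alpha_7} form a chain of 4 nodes with a double edge at one end; the terminal node there is the unique short simple root (B_4), and {alpha_3, alpha_4, alpha_6, alpha_8, alpha_9} form a chain of 5 nodes with a double edge at one end; the terminal node there is the unique short simple root (B_5). A semisimple Lie algebra decomposes uniquely as the direct sum of simple ideals, one per connected component of its Dynkin diagram, so g ≅ B_4 ⊕ B_5 (dimension 36 + 55 = 91).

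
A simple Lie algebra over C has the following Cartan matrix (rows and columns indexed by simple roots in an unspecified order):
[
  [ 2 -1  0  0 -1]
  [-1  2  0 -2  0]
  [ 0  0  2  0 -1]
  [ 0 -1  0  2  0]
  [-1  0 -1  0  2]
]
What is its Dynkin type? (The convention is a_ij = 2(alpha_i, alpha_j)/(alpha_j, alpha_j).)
B5

The matrix has rank 5 with 2's on the diagonal. Reading the off-diagonal entries as Dynkin edges (a single edge where a_ij = a_ji = -1; a double or triple edge where a_ij * a_ji = 2 or 3), the diagram is a chain of 5 nodes with a double edge at one end; the terminal node there is the unique short simple root (B_5). One simple-root ordering that puts it in standard form is (alpha_3, alpha_5, alpha_1, alpha_2, alpha_4). So the algebra is type B_5, i.e. so(11).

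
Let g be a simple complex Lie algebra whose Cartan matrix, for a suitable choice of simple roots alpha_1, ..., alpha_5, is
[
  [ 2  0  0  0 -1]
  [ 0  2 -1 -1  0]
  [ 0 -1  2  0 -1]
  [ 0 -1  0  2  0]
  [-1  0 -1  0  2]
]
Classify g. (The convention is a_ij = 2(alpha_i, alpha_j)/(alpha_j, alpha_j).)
The matrix has rank 5 with 2's on the diagonal. Reading the off-diagonal entries as Dynkin edges (a single edge where a_ij = a_ji = -1; a double or triple edge where a_ij * a_ji = 2 or 3), the diagram is a chain of 5 nodes with single edges (A_5). One simple-root ordering that puts it in standard form is (alpha_4, alpha_2, alpha_3, alpha_5, alpha_1). So the algebra is type A_5, i.e. sl(6).

A_5 (sl(6))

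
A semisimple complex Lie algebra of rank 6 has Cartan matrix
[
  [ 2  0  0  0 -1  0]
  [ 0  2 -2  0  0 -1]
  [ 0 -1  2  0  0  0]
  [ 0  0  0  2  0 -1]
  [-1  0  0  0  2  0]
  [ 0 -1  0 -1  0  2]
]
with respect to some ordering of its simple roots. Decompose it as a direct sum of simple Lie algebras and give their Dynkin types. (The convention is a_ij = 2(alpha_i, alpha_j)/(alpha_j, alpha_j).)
The diagram associated to this matrix has two connected components: the simple roots {alpha_1, alpha_5} form a chain of 2 nodes with single edges (A_2), and {alpha_2, alpha_3, alpha_4, alpha_6} form a chain of 4 nodes with a double edge at one end; the terminal node there is the unique short simple root (B_4). A semisimple Lie algebra decomposes uniquely as the direct sum of simple ideals, one per connected component of its Dynkin diagram, so g ≅ A_2 ⊕ B_4 (dimension 8 + 36 = 44).

A2 + B4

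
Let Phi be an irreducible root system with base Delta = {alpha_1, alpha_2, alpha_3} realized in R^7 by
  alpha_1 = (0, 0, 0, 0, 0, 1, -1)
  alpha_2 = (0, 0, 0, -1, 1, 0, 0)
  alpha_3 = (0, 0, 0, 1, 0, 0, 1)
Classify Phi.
A3

Compute the Cartan integers a_ij = 2(alpha_i, alpha_j)/(alpha_j, alpha_j); the resulting 3x3 Cartan matrix is
[[2, 0, -1], [0, 2, -1], [-1, -1, 2]].
All simple roots have the same length, so the diagram is simply laced. The associated Dynkin diagram is a chain of 3 nodes with single edges (A_3), so the type is A_3 (the algebra sl(4)).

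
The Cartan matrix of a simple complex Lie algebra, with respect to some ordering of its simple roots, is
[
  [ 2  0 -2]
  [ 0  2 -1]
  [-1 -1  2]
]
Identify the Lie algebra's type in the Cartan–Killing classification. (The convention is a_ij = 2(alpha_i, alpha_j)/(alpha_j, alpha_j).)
C_3

The matrix has rank 3 with 2's on the diagonal. Reading the off-diagonal entries as Dynkin edges (a single edge where a_ij = a_ji = -1; a double or triple edge where a_ij * a_ji = 2 or 3), the diagram is a chain of 3 nodes with a double edge at one end; the terminal node there is the unique long simple root (C_3). One simple-root ordering that puts it in standard form is (alpha_2, alpha_3, alpha_1). So the algebra is type C_3, i.e. sp(6).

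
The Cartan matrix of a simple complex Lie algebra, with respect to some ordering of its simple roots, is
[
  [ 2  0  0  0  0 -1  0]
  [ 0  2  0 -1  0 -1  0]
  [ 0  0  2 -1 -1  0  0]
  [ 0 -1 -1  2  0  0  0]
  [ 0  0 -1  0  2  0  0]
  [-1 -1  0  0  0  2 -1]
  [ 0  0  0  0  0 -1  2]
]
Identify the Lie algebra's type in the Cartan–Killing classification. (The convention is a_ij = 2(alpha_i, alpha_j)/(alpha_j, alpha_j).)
The matrix has rank 7 with 2's on the diagonal. Reading the off-diagonal entries as Dynkin edges (a single edge where a_ij = a_ji = -1; a double or triple edge where a_ij * a_ji = 2 or 3), the diagram is a chain of 5 nodes with a fork of two nodes at one end (D_7). One simple-root ordering that puts it in standard form is (alpha_5, alpha_3, alpha_4, alpha_2, alpha_6, alpha_1, alpha_7). So the algebra is type D_7, i.e. so(14).

D_7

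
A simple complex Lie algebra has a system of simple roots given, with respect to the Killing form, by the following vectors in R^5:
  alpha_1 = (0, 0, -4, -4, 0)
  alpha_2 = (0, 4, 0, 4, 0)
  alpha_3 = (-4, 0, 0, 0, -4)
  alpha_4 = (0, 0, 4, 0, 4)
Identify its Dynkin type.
Compute the Cartan integers a_ij = 2(alpha_i, alpha_j)/(alpha_j, alpha_j); the resulting 4x4 Cartan matrix is
[[2, -1, 0, -1], [-1, 2, 0, 0], [0, 0, 2, -1], [-1, 0, -1, 2]].
All simple roots have the same length, so the diagram is simply laced. The associated Dynkin diagram is a chain of 4 nodes with single edges (A_4), so the type is A_4 (the algebra sl(5)).

A_4 (sl(5))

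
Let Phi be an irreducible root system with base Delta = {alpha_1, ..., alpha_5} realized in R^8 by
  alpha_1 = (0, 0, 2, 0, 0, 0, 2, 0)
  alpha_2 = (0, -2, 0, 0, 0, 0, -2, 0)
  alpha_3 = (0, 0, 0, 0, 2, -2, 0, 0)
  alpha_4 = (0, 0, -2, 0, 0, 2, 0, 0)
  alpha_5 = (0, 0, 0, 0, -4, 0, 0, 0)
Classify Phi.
Compute the Cartan integers a_ij = 2(alpha_i, alpha_j)/(alpha_j, alpha_j); the resulting 5x5 Cartan matrix is
[[2, -1, 0, -1, 0], [-1, 2, 0, 0, 0], [0, 0, 2, -1, -1], [-1, 0, -1, 2, 0], [0, 0, -2, 0, 2]].
The roots have two lengths (squared-length ratio 2:1); the short ones are alpha_{1,2,3,4}. The associated Dynkin diagram is a chain of 5 nodes with a double edge at one end; the terminal node there is the unique long simple root (C_5), so the type is C_5 (the algebra sp(10)).

C_5 (sp(10))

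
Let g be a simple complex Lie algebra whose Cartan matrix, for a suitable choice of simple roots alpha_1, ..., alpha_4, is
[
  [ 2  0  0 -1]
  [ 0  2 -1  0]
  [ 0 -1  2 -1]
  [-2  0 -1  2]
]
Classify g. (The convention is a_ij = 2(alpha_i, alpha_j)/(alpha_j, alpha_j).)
The matrix has rank 4 with 2's on the diagonal. Reading the off-diagonal entries as Dynkin edges (a single edge where a_ij = a_ji = -1; a double or triple edge where a_ij * a_ji = 2 or 3), the diagram is a chain of 4 nodes with a double edge at one end; the terminal node there is the unique short simple root (B_4). One simple-root ordering that puts it in standard form is (alpha_2, alpha_3, alpha_4, alpha_1). So the algebra is type B_4, i.e. so(9).

B4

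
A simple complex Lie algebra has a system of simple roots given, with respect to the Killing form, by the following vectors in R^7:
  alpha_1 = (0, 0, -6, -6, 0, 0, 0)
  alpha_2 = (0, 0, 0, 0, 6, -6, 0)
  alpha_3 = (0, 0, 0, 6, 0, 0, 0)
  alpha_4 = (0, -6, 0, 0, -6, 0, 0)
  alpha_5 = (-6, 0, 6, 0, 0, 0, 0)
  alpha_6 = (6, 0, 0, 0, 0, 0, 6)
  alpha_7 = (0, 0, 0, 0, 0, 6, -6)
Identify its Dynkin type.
B_7 (so(15))

Compute the Cartan integers a_ij = 2(alpha_i, alpha_j)/(alpha_j, alpha_j); the resulting 7x7 Cartan matrix is
[[2, 0, -2, 0, -1, 0, 0], [0, 2, 0, -1, 0, 0, -1], [-1, 0, 2, 0, 0, 0, 0], [0, -1, 0, 2, 0, 0, 0], [-1, 0, 0, 0, 2, -1, 0], [0, 0, 0, 0, -1, 2, -1], [0, -1, 0, 0, 0, -1, 2]].
The roots have two lengths (squared-length ratio 2:1); the short ones are alpha_{3}. The associated Dynkin diagram is a chain of 7 nodes with a double edge at one end; the terminal node there is the unique short simple root (B_7), so the type is B_7 (the algebra so(15)).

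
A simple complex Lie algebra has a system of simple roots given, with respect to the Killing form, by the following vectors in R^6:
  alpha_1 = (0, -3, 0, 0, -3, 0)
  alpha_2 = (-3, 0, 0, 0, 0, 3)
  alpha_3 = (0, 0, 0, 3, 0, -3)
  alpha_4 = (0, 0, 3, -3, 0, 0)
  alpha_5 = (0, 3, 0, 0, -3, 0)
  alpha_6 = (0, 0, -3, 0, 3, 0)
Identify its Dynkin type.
Compute the Cartan integers a_ij = 2(alpha_i, alpha_j)/(alpha_j, alpha_j); the resulting 6x6 Cartan matrix is
[[2, 0, 0, 0, 0, -1], [0, 2, -1, 0, 0, 0], [0, -1, 2, -1, 0, 0], [0, 0, -1, 2, 0, -1], [0, 0, 0, 0, 2, -1], [-1, 0, 0, -1, -1, 2]].
All simple roots have the same length, so the diagram is simply laced. The associated Dynkin diagram is a chain of 4 nodes with a fork of two nodes at one end (D_6), so the type is D_6 (the algebra so(12)).

D_6 (so(12))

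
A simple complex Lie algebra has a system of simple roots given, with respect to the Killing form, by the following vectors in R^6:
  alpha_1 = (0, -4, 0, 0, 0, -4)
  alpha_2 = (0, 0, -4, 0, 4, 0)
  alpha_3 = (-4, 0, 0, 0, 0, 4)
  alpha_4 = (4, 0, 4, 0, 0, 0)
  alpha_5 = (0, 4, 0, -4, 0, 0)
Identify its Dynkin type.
A_5 (sl(6))

Compute the Cartan integers a_ij = 2(alpha_i, alpha_j)/(alpha_j, alpha_j); the resulting 5x5 Cartan matrix is
[[2, 0, -1, 0, -1], [0, 2, 0, -1, 0], [-1, 0, 2, -1, 0], [0, -1, -1, 2, 0], [-1, 0, 0, 0, 2]].
All simple roots have the same length, so the diagram is simply laced. The associated Dynkin diagram is a chain of 5 nodes with single edges (A_5), so the type is A_5 (the algebra sl(6)).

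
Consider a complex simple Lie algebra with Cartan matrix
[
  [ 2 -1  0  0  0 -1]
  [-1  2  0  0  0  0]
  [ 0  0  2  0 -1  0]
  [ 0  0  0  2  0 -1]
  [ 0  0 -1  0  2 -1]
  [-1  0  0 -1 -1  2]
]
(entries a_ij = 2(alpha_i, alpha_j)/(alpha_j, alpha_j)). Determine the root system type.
E_6

The matrix has rank 6 with 2's on the diagonal. Reading the off-diagonal entries as Dynkin edges (a single edge where a_ij = a_ji = -1; a double or triple edge where a_ij * a_ji = 2 or 3), the diagram is a chain of 5 nodes with one extra node attached to the third node from one end (E_6). One simple-root ordering that puts it in standard form is (alpha_3, alpha_4, alpha_5, alpha_6, alpha_1, alpha_2). So the algebra is type E_6.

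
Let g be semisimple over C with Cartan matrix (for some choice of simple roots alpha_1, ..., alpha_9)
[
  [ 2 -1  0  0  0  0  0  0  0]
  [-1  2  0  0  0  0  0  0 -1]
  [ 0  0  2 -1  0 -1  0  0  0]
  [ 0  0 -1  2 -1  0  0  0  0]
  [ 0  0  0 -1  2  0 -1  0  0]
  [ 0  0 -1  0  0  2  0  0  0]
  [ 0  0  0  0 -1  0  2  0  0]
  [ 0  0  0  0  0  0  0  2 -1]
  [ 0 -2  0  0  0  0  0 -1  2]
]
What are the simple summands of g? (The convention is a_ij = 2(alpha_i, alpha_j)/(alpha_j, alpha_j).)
type A_5 ⊕ type F_4

The diagram associated to this matrix has two connected components: the simple roots {alpha_3, alpha_4, alpha_5, alpha_6, alpha_7} form a chain of 5 nodes with single edges (A_5), and {alpha_1, alpha_2, alpha_8, alpha_9} form a chain of 4 nodes with a double edge between the middle two (F_4). A semisimple Lie algebra decomposes uniquely as the direct sum of simple ideals, one per connected component of its Dynkin diagram, so g ≅ A_5 ⊕ F_4 (dimension 35 + 52 = 87).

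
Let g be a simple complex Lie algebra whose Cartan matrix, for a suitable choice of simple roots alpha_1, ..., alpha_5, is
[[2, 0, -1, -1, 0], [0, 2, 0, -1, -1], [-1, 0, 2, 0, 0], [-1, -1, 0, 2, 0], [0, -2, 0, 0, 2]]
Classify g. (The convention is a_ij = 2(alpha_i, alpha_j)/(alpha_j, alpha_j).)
C5

The matrix has rank 5 with 2's on the diagonal. Reading the off-diagonal entries as Dynkin edges (a single edge where a_ij = a_ji = -1; a double or triple edge where a_ij * a_ji = 2 or 3), the diagram is a chain of 5 nodes with a double edge at one end; the terminal node there is the unique long simple root (C_5). One simple-root ordering that puts it in standard form is (alpha_3, alpha_1, alpha_4, alpha_2, alpha_5). So the algebra is type C_5, i.e. sp(10).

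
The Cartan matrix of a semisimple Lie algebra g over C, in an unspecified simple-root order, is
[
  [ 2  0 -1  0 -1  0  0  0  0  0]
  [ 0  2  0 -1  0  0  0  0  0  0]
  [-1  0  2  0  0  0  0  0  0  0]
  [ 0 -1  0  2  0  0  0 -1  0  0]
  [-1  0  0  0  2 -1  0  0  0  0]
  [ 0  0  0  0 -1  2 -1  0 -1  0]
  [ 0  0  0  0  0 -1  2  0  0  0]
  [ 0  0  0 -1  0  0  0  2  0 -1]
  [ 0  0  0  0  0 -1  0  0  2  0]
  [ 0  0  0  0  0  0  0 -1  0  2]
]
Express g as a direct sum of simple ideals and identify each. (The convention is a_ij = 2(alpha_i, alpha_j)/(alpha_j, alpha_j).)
The diagram associated to this matrix has two connected components: the simple roots {alpha_2, alpha_4, alpha_8, alpha_10} form a chain of 4 nodes with single edges (A_4), and {alpha_1, alpha_3, alpha_5, alpha_6, alpha_7, alpha_9} form a chain of 4 nodes with a fork of two nodes at one end (D_6). A semisimple Lie algebra decomposes uniquely as the direct sum of simple ideals, one per connected component of its Dynkin diagram, so g ≅ A_4 ⊕ D_6 (dimension 24 + 66 = 90).

type A_4 ⊕ type D_6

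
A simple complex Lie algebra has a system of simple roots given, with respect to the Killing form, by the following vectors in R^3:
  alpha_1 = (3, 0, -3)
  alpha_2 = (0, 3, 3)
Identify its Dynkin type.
Compute the Cartan integers a_ij = 2(alpha_i, alpha_j)/(alpha_j, alpha_j); the resulting 2x2 Cartan matrix is
[[2, -1], [-1, 2]].
All simple roots have the same length, so the diagram is simply laced. The associated Dynkin diagram is a chain of 2 nodes with single edges (A_2), so the type is A_2 (the algebra sl(3)).

type A_2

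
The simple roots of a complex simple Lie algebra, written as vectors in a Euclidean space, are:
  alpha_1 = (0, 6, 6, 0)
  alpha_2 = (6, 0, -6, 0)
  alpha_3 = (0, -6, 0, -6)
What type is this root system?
A3

Compute the Cartan integers a_ij = 2(alpha_i, alpha_j)/(alpha_j, alpha_j); the resulting 3x3 Cartan matrix is
[[2, -1, -1], [-1, 2, 0], [-1, 0, 2]].
All simple roots have the same length, so the diagram is simply laced. The associated Dynkin diagram is a chain of 3 nodes with single edges (A_3), so the type is A_3 (the algebra sl(4)).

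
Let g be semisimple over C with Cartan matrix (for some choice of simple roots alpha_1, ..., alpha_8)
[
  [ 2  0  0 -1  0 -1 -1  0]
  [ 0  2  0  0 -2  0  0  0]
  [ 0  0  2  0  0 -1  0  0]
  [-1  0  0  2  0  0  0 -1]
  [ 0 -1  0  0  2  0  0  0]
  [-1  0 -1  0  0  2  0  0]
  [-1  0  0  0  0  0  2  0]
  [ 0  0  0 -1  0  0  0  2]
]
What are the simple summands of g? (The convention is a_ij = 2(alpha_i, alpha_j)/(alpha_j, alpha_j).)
type B_2 + type E_6

The diagram associated to this matrix has two connected components: the simple roots {alpha_2, alpha_5} form a chain of 2 nodes with a double edge at one end; the terminal node there is the unique short simple root (B_2), and {alpha_1, alpha_3, alpha_4, alpha_6, alpha_7, alpha_8} form a chain of 5 nodes with one extra node attached to the third node from one end (E_6). A semisimple Lie algebra decomposes uniquely as the direct sum of simple ideals, one per connected component of its Dynkin diagram, so g ≅ B_2 ⊕ E_6 (dimension 10 + 78 = 88).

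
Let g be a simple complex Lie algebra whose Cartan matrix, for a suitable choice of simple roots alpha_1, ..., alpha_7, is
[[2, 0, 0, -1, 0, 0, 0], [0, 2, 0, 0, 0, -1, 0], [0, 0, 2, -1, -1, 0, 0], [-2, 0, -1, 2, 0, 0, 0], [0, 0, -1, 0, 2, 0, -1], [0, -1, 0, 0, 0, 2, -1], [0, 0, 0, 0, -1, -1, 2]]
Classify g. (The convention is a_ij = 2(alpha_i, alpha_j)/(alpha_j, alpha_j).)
B7

The matrix has rank 7 with 2's on the diagonal. Reading the off-diagonal entries as Dynkin edges (a single edge where a_ij = a_ji = -1; a double or triple edge where a_ij * a_ji = 2 or 3), the diagram is a chain of 7 nodes with a double edge at one end; the terminal node there is the unique short simple root (B_7). One simple-root ordering that puts it in standard form is (alpha_2, alpha_6, alpha_7, alpha_5, alpha_3, alpha_4, alpha_1). So the algebra is type B_7, i.e. so(15).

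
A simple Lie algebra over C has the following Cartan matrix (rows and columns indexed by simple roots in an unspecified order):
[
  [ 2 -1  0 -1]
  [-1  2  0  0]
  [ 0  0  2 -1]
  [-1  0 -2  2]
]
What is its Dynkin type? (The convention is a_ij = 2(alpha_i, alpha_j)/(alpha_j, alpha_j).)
The matrix has rank 4 with 2's on the diagonal. Reading the off-diagonal entries as Dynkin edges (a single edge where a_ij = a_ji = -1; a double or triple edge where a_ij * a_ji = 2 or 3), the diagram is a chain of 4 nodes with a double edge at one end; the terminal node there is the unique short simple root (B_4). One simple-root ordering that puts it in standard form is (alpha_2, alpha_1, alpha_4, alpha_3). So the algebra is type B_4, i.e. so(9).

B_4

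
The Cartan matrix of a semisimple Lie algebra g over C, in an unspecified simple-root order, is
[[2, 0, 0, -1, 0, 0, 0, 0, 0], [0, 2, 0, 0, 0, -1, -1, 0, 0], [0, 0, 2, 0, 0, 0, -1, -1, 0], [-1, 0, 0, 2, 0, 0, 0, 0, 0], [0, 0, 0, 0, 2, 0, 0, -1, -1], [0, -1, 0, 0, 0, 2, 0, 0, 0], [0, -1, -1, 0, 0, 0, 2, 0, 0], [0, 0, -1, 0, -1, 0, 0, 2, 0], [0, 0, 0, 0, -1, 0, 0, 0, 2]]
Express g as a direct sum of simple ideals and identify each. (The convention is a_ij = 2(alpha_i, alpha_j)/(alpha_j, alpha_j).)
A2 + A7

The diagram associated to this matrix has two connected components: the simple roots {alpha_1, alpha_4} form a chain of 2 nodes with single edges (A_2), and {alpha_2, alpha_3, alpha_5, alpha_6, alpha_7, alpha_8, alpha_9} form a chain of 7 nodes with single edges (A_7). A semisimple Lie algebra decomposes uniquely as the direct sum of simple ideals, one per connected component of its Dynkin diagram, so g ≅ A_2 ⊕ A_7 (dimension 8 + 63 = 71).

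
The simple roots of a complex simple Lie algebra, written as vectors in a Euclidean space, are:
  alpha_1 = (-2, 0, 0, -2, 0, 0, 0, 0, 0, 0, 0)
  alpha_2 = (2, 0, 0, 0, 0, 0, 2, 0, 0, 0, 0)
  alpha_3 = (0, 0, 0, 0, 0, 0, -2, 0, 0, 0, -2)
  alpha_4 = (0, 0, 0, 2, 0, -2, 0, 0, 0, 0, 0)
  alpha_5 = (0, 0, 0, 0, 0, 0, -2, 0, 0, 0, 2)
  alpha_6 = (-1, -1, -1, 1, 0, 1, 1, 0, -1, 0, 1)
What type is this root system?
E_6

Compute the Cartan integers a_ij = 2(alpha_i, alpha_j)/(alpha_j, alpha_j); the resulting 6x6 Cartan matrix is
[[2, -1, 0, -1, 0, 0], [-1, 2, -1, 0, -1, 0], [0, -1, 2, 0, 0, -1], [-1, 0, 0, 2, 0, 0], [0, -1, 0, 0, 2, 0], [0, 0, -1, 0, 0, 2]].
All simple roots have the same length, so the diagram is simply laced. The associated Dynkin diagram is a chain of 5 nodes with one extra node attached to the third node from one end (E_6), so the type is E_6.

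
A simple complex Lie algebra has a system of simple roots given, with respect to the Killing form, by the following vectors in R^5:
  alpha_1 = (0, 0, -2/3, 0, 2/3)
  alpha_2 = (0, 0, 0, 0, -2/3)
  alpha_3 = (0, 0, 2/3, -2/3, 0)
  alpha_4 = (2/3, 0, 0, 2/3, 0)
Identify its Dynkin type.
B_4 (so(9))

Compute the Cartan integers a_ij = 2(alpha_i, alpha_j)/(alpha_j, alpha_j); the resulting 4x4 Cartan matrix is
[[2, -2, -1, 0], [-1, 2, 0, 0], [-1, 0, 2, -1], [0, 0, -1, 2]].
The roots have two lengths (squared-length ratio 2:1); the short ones are alpha_{2}. The associated Dynkin diagram is a chain of 4 nodes with a double edge at one end; the terminal node there is the unique short simple root (B_4), so the type is B_4 (the algebra so(9)).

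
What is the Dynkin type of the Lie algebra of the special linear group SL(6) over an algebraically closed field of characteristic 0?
This is sl(6), which has dimension 6^2 - 1 = 35 and rank 6 - 1 = 5 (a Cartan subalgebra is the diagonal traceless matrices). In the classification of classical Lie algebras, the special linear algebra sl(n+1) has type A_n; here n = 5, so the Dynkin diagram is a chain of 5 nodes with single edges (A_5). Hence the type is A_5.

A_5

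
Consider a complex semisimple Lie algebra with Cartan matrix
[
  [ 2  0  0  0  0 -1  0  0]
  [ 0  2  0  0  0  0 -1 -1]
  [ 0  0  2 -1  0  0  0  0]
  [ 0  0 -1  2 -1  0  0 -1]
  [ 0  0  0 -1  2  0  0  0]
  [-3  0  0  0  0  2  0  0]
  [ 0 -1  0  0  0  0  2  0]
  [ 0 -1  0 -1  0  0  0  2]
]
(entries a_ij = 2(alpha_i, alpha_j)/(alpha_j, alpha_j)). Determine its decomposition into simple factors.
The diagram associated to this matrix has two connected components: the simple roots {alpha_2, alpha_3, alpha_4, alpha_5, alpha_7, alpha_8} form a chain of 4 nodes with a fork of two nodes at one end (D_6), and {alpha_1, alpha_6} form two nodes joined by a triple edge (G_2). A semisimple Lie algebra decomposes uniquely as the direct sum of simple ideals, one per connected component of its Dynkin diagram, so g ≅ D_6 ⊕ G_2 (dimension 66 + 14 = 80).

D_6 + G_2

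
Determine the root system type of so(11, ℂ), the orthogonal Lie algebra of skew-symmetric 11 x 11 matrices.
B_5 (so(11))

This is so(11) with 11 odd, which has dimension 11(11-1)/2 = 55 and rank (11-1)/2 = 5. In the classification of classical Lie algebras, the orthogonal algebra so(2n+1) in an odd number of variables has type B_n; here n = 5, so the Dynkin diagram is a chain of 5 nodes with a double edge at one end; the terminal node there is the unique short simple root (B_5). Hence the type is B_5.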